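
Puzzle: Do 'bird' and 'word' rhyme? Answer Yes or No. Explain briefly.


Rime (stressed vowel + following sounds) of 'bird': -ird = /ɜːrd/
Rime of 'word': -ord = /ɜːrd/
/ɜːrd/ and /ɜːrd/ are the same ending sound, so the words rhyme.

Yes


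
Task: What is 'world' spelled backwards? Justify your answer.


Reverse 'world' character by character: 'dlrow'.

dlrow


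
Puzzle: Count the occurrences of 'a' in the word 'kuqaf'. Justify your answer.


Letter 'a' in 'kuqaf': found at position(s) 4 = 1 occurrence(s).

1


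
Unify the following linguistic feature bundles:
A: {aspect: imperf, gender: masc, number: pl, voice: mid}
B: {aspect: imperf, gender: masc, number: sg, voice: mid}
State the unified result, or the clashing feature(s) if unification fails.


Compare features:
aspect: A=imperf vs B=imperf -> unified: imperf
gender: A=masc vs B=masc -> unified: masc
number: A=pl vs B=sg -> CLASH
voice: A=mid vs B=mid -> unified: mid
Clash detected on feature 'number' (pl vs sg); unification fails.

CLASH on 'number' (pl vs sg)


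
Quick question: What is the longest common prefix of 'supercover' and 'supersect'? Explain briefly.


Compare from the start: 5 characters match: 'super'. Mismatch at position 6: 'c' vs 's'.

super


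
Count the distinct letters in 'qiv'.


Unique letters in 'qiv': {i, q, v} = 3 distinct letters.

3


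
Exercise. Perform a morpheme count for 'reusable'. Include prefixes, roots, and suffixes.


Decomposition: re- (prefix) + use (root) + -able (suffix) = 3 morpheme(s)

3 morphemes


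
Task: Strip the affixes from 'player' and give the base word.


Remove suffix '-er' from 'player' to get root 'play'.

play


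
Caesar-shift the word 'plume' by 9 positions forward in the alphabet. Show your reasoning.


Shift each letter by 9: p -> y, l -> u, u -> d, m -> v, e -> n. Result: 'yudvn'.

yudvn


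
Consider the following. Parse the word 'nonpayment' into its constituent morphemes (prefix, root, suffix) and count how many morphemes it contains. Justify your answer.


Step 1: Identify prefix: 'non' (meaning: not)
Step 2: Identify root: 'pay'
Step 3: Identify suffix(es): 'ment'
Decomposition: non- (prefix: not) + pay (root) + -ment (suffix: action/result)
Total morphemes: 3

3 morphemes (non- (prefix: not) + pay (root) + -ment (suffix: action/result))


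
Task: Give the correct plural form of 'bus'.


Apply rule: Add -es (sibilant/fricative ending). 'bus' becomes 'buses'.

buses


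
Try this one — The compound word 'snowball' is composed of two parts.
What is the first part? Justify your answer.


Split 'snowball' into 'snow' + 'ball'. The first part is 'snow'.

snow


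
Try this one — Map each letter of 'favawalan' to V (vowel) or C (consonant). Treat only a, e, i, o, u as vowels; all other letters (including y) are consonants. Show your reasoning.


Letter mapping: f = C, a = V, v = C, a = V, w = C, a = V, l = C, a = V, n = C.

CVCVCVCVC


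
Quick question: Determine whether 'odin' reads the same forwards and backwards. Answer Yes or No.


Forward: 'odin'
Reversed: 'nido'
They differ.

No


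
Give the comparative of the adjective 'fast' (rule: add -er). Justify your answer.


Apply comparative formation (add -er): 'fast' -> 'faster'.

faster


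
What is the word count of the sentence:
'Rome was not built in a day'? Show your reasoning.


Split into words: Rome | was | not | built | in | a | day = 7 words.

7


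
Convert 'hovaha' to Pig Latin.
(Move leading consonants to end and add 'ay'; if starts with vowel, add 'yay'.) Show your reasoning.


'hovaha': move consonant cluster 'h' to end and add 'ay': 'ovahahay'.

ovahahay


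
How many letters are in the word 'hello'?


Spell out 'hello' and number each letter: h(1), e(2), l(3), l(4), o(5). Total: 5 letters.

5


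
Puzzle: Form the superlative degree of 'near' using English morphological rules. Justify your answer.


Apply superlative formation (add -est): 'near' -> 'nearest'.

nearest


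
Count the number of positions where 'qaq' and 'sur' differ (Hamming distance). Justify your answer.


Alignment:
Position 1: 'q' vs 's' = DIFFER
Position 2: 'a' vs 'u' = DIFFER
Position 3: 'q' vs 'r' = DIFFER
Total differences: 3

3


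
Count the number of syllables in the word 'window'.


Break 'window' into syllables: win-dow -> win | dow = 2 syllables

2 syllables


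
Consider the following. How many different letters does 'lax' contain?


Unique letters in 'lax': {a, l, x} = 3 distinct letters.

3


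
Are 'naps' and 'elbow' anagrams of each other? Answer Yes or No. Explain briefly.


Sorted letters of 'naps': 'anps'
Sorted letters of 'elbow': 'below'
They do not match.

No


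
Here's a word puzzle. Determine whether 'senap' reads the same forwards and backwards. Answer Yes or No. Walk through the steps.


Forward: 'senap'
Reversed: 'panes'
They differ.

No


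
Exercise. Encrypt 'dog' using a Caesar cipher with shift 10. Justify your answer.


Shift each letter by 10: d -> n, o -> y, g -> q. Result: 'nyq'.

nyq


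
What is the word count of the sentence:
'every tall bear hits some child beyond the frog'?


Split into words: every | tall | bear | hits | some | child | beyond | the | frog = 9 words.

9


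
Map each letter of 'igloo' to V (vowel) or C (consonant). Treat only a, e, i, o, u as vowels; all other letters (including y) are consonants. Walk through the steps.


Letter mapping: i = V, g = C, l = C, o = V, o = V.

VCCVV


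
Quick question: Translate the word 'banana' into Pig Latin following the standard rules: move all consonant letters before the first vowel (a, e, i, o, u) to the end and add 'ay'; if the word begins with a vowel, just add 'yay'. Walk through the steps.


'banana': move consonant cluster 'b' to end and add 'ay': 'ananabay'.

ananabay


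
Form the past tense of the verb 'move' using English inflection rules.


Apply rule: Add -d (word ends in -e). 'move' becomes 'moved'.

moved


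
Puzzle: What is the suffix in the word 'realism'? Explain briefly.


The word 'realism' = 'real' (root) + '-ism' (suffix). The suffix is '-ism'.

ism


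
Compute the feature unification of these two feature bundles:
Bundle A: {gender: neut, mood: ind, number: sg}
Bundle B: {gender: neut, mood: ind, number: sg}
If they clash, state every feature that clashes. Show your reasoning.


Compare features:
gender: A=neut vs B=neut -> unified: neut
mood: A=ind vs B=ind -> unified: ind
number: A=sg vs B=sg -> unified: sg
No clashes found.

Unified: {gender: neut, mood: ind, number: sg}


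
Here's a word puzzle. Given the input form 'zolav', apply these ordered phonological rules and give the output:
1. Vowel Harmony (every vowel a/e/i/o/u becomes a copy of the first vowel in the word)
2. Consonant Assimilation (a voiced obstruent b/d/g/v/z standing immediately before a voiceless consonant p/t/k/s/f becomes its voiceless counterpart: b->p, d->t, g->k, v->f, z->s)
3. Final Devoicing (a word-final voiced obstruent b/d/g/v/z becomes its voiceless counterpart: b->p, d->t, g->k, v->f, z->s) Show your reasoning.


Starting form: 'zolav'
Rule 1: Vowel Harmony: all vowels become 'o' (matching first vowel). 'zolav' -> 'zolov'
Rule 2: Consonant Assimilation: no voiced obstruent (b/d/g/v/z) stands immediately before a voiceless consonant (p/t/k/s/f). No change.
Rule 3: Final Devoicing: word-final voiced obstruent 'v' becomes voiceless 'f'. 'zolov' -> 'zolof'
Final form: 'zolof'

zolof


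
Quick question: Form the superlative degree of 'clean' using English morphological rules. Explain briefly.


Apply superlative formation (add -est): 'clean' -> 'cleanest'.

cleanest


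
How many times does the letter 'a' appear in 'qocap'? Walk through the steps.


Letter 'a' in 'qocap': found at position(s) 4 = 1 occurrence(s).

1


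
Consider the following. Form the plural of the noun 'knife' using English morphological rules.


Apply rule: Change -fe to -ves. 'knife' becomes 'knives'.

knives


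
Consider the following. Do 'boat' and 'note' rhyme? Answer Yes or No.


Rime (stressed vowel + following sounds) of 'boat': -oat = /oʊt/
Rime of 'note': -ote = /oʊt/
/oʊt/ and /oʊt/ are the same ending sound, so the words rhyme.

Yes


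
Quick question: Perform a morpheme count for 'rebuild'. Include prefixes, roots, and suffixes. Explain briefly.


Decomposition: re- (prefix) + build (root) = 2 morpheme(s)

2 morphemes


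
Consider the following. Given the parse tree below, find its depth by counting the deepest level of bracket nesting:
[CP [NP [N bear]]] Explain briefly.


Count bracket nesting levels:
'[' at pos 0: depth = 1
'[' at pos 4: depth = 2
'[' at pos 8: depth = 3
Maximum depth reached: 3

3


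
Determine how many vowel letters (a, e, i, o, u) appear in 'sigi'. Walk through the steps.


Vowels in 'sigi': i, i = 2 vowels.

2


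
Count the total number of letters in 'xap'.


Spell out 'xap' and number each letter: x(1), a(2), p(3). Total: 3 letters.

3


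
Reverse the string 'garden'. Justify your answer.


Reverse 'garden' character by character: 'nedrag'.

nedrag


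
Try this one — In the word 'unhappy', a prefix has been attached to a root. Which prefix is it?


The word 'unhappy' = 'un' (prefix) + 'happy' (root). The prefix is 'un'.

un


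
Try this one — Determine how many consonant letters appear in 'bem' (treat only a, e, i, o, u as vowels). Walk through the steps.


Consonants in 'bem': b, m = 2 consonants.

2


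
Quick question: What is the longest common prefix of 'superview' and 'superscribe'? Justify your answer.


Compare from the start: 5 characters match: 'super'. Mismatch at position 6: 'v' vs 's'.

super


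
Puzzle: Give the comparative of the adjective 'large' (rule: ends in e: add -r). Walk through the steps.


Apply comparative formation (ends in e: add -r): 'large' -> 'larger'.

larger


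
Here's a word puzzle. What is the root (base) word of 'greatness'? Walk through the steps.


Remove suffix '-ness' from 'greatness' to get root 'great'.

great


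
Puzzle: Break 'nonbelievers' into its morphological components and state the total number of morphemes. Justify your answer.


Step 1: Identify prefix: 'non' (meaning: not)
Step 2: Identify root: 'believe'
Step 3: Identify suffix(es): 'er, s'
Decomposition: non- (prefix: not) + believe (root) + -er (suffix: one who) + -s (plural)
Total morphemes: 4

4 morphemes (non- (prefix: not) + believe (root) + -er (suffix: one who) + -s (plural))


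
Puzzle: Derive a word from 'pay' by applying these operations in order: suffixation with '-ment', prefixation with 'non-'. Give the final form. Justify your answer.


Step 1: Add suffix '-ment' to 'pay' = 'payment'
Step 2: Add prefix 'non-' to 'payment' = 'nonpayment'

nonpayment


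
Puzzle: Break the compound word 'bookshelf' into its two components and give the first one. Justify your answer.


Split 'bookshelf' into 'book' + 'shelf'. The first part is 'book'.

book


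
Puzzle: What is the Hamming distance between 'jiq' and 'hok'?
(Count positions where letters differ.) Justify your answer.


Alignment:
Position 1: 'j' vs 'h' = DIFFER
Position 2: 'i' vs 'o' = DIFFER
Position 3: 'q' vs 'k' = DIFFER
Total differences: 3

3


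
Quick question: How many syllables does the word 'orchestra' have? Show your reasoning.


Break 'orchestra' into syllables: or-ches-tra -> or | ches | tra = 3 syllables

3 syllables


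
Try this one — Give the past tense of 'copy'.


Apply rule: Change -y to -ied. 'copy' becomes 'copied'.

copied


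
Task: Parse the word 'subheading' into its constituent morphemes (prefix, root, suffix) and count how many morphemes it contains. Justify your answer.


Step 1: Identify prefix: 'sub' (meaning: below)
Step 2: Identify root: 'head'
Step 3: Identify suffix(es): 'ing'
Decomposition: sub- (prefix: below) + head (root) + -ing (suffix: ongoing/result)
Total morphemes: 3

3 morphemes (sub- (prefix: below) + head (root) + -ing (suffix: ongoing/result))


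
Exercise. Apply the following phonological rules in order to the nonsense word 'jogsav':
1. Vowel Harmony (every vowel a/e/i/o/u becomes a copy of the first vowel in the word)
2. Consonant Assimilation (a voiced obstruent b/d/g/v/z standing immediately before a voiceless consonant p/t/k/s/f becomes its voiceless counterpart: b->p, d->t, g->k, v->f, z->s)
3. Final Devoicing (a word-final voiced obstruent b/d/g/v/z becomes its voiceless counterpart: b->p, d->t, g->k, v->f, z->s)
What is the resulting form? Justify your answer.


Starting form: 'jogsav'
Rule 1: Vowel Harmony: all vowels become 'o' (matching first vowel). 'jogsav' -> 'jogsov'
Rule 2: Consonant Assimilation: voiced obstruent before voiceless consonant becomes voiceless ('gs' -> 'ks'). 'jogsov' -> 'joksov'
Rule 3: Final Devoicing: word-final voiced obstruent 'v' becomes voiceless 'f'. 'joksov' -> 'joksof'
Final form: 'joksof'

joksof


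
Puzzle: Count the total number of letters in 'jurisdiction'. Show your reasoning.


Spell out 'jurisdiction' and number each letter: j(1), u(2), r(3), i(4), s(5), d(6), i(7), c(8), t(9), i(10), o(11), n(12). Total: 12 letters.

12


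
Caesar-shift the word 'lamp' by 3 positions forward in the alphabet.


Shift each letter by 3: l -> o, a -> d, m -> p, p -> s. Result: 'odps'.

odps


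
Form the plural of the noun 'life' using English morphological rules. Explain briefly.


Apply rule: Change -fe to -ves. 'life' becomes 'lives'.

lives


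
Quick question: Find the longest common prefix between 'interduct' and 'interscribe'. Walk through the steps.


Compare from the start: 5 characters match: 'inter'. Mismatch at position 6: 'd' vs 's'.

inter


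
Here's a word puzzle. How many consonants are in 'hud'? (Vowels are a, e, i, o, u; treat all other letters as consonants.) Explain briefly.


Consonants in 'hud': h, d = 2 consonants.

2


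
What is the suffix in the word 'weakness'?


The word 'weakness' = 'weak' (root) + '-ness' (suffix). The suffix is '-ness'.

ness


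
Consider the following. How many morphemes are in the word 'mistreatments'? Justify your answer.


Decomposition: mis- (prefix) + treat (root) + -ment (suffix) + -s (plural) = 4 morpheme(s)

4 morphemes


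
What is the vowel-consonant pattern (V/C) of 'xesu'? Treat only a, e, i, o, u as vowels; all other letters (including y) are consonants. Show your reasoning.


Letter mapping: x = C, e = V, s = C, u = V.

CVCV


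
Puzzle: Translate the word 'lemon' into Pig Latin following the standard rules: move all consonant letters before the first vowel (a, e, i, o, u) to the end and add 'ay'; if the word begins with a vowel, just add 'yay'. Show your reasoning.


'lemon': move consonant cluster 'l' to end and add 'ay': 'emonlay'.

emonlay


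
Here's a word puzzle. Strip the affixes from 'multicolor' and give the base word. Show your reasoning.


Remove prefix 'multi' from 'multicolor' to get root 'color'.

color


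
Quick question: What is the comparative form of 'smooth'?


Apply comparative formation (add -er): 'smooth' -> 'smoother'.

smoother


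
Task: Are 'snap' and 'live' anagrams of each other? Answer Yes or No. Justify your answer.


Sorted letters of 'snap': 'anps'
Sorted letters of 'live': 'eilv'
They do not match.

No


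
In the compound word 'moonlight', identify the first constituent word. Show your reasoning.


Split 'moonlight' into 'moon' + 'light'. The first part is 'moon'.

moon


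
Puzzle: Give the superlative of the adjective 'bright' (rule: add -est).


Apply superlative formation (add -est): 'bright' -> 'brightest'.

brightest


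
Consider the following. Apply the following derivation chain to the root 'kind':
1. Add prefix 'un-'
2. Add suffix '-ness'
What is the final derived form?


Step 1: Add prefix 'un-' to 'kind' = 'unkind'
Step 2: Add suffix '-ness' to 'unkind' = 'unkindness'

unkindness


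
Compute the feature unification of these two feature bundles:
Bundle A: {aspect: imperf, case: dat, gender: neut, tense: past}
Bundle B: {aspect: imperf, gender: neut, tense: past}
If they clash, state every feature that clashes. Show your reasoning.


Compare features:
aspect: A=imperf vs B=imperf -> unified: imperf
case: A=dat vs B=_ -> unified: dat
gender: A=neut vs B=neut -> unified: neut
tense: A=past vs B=past -> unified: past
No clashes found.

Unified: {aspect: imperf, case: dat, gender: neut, tense: past}


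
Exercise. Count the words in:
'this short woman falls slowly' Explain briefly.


Split into words: this | short | woman | falls | slowly = 5 words.

5


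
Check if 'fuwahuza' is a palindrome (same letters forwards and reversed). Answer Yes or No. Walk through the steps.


Forward: 'fuwahuza'
Reversed: 'azuhawuf'
They differ.

No


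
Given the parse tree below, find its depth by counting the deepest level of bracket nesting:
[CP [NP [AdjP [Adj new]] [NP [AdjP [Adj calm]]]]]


Count bracket nesting levels:
'[' at pos 0: depth = 1
'[' at pos 4: depth = 2
'[' at pos 8: depth = 3
'[' at pos 14: depth = 4
'[' at pos 25: depth = 3
'[' at pos 29: depth = 4
'[' at pos 35: depth = 5
Maximum depth reached: 5

5


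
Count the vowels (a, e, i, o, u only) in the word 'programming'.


Vowels in 'programming': o, a, i = 3 vowels.

3


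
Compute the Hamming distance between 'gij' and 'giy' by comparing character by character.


Alignment:
Position 1: 'g' vs 'g' = match
Position 2: 'i' vs 'i' = match
Position 3: 'j' vs 'y' = DIFFER
Total differences: 1

1


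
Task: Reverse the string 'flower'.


Reverse 'flower' character by character: 'rewolf'.

rewolf


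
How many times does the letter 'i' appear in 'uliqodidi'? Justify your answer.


Letter 'i' in 'uliqodidi': found at position(s) 3, 7, 9 = 3 occurrence(s).

3


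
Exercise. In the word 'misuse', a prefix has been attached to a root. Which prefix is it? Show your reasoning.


The word 'misuse' = 'mis' (prefix) + 'use' (root). The prefix is 'mis'.

mis


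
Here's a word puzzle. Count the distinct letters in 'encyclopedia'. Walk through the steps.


Unique letters in 'encyclopedia': {a, c, d, e, i, l, n, o, p, y} = 10 distinct letters.

10


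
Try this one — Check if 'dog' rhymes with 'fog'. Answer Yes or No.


Rime (stressed vowel + following sounds) of 'dog': -og = /ɒg/
Rime of 'fog': -og = /ɒg/
/ɒg/ and /ɒg/ are the same ending sound, so the words rhyme.

Yes


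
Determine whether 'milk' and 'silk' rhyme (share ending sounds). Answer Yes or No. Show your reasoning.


Rime (stressed vowel + following sounds) of 'milk': -ilk = /ɪlk/
Rime of 'silk': -ilk = /ɪlk/
/ɪlk/ and /ɪlk/ are the same ending sound, so the words rhyme.

Yes


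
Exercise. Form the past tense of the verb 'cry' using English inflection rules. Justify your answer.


Apply rule: Change -y to -ied. 'cry' becomes 'cried'.

cried


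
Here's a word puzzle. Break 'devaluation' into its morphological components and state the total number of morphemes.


Step 1: Identify prefix: 'de' (meaning: reverse/remove)
Step 2: Identify root: 'value'
Step 3: Identify suffix(es): 'ation'
Decomposition: de- (prefix: reverse/remove) + value (root) + -ation (suffix: act of)
Total morphemes: 3

3 morphemes (de- (prefix: reverse/remove) + value (root) + -ation (suffix: act of))


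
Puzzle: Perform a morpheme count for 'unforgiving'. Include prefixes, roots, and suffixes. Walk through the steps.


Decomposition: un- (prefix) + forgive (root) + -ing (suffix) = 3 morpheme(s)

3 morphemes


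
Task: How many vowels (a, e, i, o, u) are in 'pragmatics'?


Vowels in 'pragmatics': a, a, i = 3 vowels.

3


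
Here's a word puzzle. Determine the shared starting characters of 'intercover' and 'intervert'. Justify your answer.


Compare from the start: 5 characters match: 'inter'. Mismatch at position 6: 'c' vs 'v'.

inter


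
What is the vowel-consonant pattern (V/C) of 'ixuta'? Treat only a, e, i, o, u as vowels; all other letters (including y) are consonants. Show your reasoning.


Letter mapping: i = V, x = C, u = V, t = C, a = V.

VCVCV


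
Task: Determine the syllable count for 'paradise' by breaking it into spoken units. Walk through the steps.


Break 'paradise' into syllables: par-a-dise -> par | a | dise = 3 syllables

3 syllables


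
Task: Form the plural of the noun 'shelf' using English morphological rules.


Apply rule: Change -f to -ves. 'shelf' becomes 'shelves'.

shelves


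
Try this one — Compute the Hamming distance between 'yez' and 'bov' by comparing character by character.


Alignment:
Position 1: 'y' vs 'b' = DIFFER
Position 2: 'e' vs 'o' = DIFFER
Position 3: 'z' vs 'v' = DIFFER
Total differences: 3

3


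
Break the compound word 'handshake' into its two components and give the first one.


Split 'handshake' into 'hand' + 'shake'. The first part is 'hand'.

hand


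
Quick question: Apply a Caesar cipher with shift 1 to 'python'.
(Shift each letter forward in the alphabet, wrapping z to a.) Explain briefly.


Shift each letter by 1: p -> q, y -> z, t -> u, h -> i, o -> p, n -> o. Result: 'qzuipo'.

qzuipo


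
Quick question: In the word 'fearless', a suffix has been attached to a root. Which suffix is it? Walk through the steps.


The word 'fearless' = 'fear' (root) + '-less' (suffix). The suffix is '-less'.

less


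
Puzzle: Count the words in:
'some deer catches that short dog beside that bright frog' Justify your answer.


Split into words: some | deer | catches | that | short | dog | beside | that | bright | frog = 10 words.

10


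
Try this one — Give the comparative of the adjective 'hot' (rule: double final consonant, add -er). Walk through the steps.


Apply comparative formation (double final consonant, add -er): 'hot' -> 'hotter'.

hotter


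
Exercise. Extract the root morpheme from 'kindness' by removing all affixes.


Remove suffix '-ness' from 'kindness' to get root 'kind'.

kind


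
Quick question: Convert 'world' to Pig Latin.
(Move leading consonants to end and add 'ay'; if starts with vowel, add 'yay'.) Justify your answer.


'world': move consonant cluster 'w' to end and add 'ay': 'orldway'.

orldway


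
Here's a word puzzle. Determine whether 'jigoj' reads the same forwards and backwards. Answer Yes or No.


Forward: 'jigoj'
Reversed: 'jogij'
They differ.

No


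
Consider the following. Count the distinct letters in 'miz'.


Unique letters in 'miz': {i, m, z} = 3 distinct letters.

3


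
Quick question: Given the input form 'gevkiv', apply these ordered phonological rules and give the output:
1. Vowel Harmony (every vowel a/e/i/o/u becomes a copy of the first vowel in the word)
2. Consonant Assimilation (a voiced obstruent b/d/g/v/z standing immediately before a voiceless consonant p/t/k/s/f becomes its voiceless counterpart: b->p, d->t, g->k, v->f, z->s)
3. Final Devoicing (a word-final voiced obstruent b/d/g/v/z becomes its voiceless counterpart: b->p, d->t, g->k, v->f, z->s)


Starting form: 'gevkiv'
Rule 1: Vowel Harmony: all vowels become 'e' (matching first vowel). 'gevkiv' -> 'gevkev'
Rule 2: Consonant Assimilation: voiced obstruent before voiceless consonant becomes voiceless ('vk' -> 'fk'). 'gevkev' -> 'gefkev'
Rule 3: Final Devoicing: word-final voiced obstruent 'v' becomes voiceless 'f'. 'gefkev' -> 'gefkef'
Final form: 'gefkef'

gefkef


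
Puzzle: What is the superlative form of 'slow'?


Apply superlative formation (add -est): 'slow' -> 'slowest'.

slowest


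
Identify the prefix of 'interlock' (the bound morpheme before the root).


The word 'interlock' = 'inter' (prefix) + 'lock' (root). The prefix is 'inter'.

inter


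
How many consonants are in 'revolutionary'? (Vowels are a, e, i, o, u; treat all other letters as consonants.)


Consonants in 'revolutionary': r, v, l, t, n, r, y = 7 consonants.

7


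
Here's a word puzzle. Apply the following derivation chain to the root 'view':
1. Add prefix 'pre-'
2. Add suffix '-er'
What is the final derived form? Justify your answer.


Step 1: Add prefix 'pre-' to 'view' = 'preview'
Step 2: Add suffix '-er' to 'preview' = 'previewer'

previewer


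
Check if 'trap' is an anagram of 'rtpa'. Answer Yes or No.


Sorted letters of 'trap': 'aprt'
Sorted letters of 'rtpa': 'aprt'
They match.

Yes


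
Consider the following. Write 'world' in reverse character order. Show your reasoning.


Reverse 'world' character by character: 'dlrow'.

dlrow


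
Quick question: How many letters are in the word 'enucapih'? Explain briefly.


Spell out 'enucapih' and number each letter: e(1), n(2), u(3), c(4), a(5), p(6), i(7), h(8). Total: 8 letters.

8


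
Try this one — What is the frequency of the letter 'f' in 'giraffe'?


Letter 'f' in 'giraffe': found at position(s) 5, 6 = 2 occurrence(s).

2


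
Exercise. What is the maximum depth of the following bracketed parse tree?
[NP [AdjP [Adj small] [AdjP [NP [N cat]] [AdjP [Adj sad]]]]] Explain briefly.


Count bracket nesting levels:
'[' at pos 0: depth = 1
'[' at pos 4: depth = 2
'[' at pos 10: depth = 3
'[' at pos 22: depth = 3
'[' at pos 28: depth = 4
'[' at pos 32: depth = 5
'[' at pos 41: depth = 4
'[' at pos 47: depth = 5
Maximum depth reached: 5

5


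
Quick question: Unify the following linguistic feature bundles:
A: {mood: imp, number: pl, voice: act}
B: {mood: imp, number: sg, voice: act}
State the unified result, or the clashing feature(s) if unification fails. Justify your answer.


Compare features:
mood: A=imp vs B=imp -> unified: imp
number: A=pl vs B=sg -> CLASH
voice: A=act vs B=act -> unified: act
Clash detected on feature 'number' (pl vs sg); unification fails.

CLASH on 'number' (pl vs sg)


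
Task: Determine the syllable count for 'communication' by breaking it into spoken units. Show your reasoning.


Break 'communication' into syllables: com-mu-ni-ca-tion -> com | mu | ni | ca | tion = 5 syllables

5 syllables


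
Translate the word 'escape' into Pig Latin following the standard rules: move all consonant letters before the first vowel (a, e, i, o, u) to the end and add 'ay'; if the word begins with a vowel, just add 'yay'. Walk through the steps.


'escape' starts with a vowel, so add 'yay': 'escapeyay'.

escapeyay


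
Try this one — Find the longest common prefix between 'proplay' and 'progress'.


Compare from the start: 3 characters match: 'pro'. Mismatch at position 4: 'p' vs 'g'.

pro


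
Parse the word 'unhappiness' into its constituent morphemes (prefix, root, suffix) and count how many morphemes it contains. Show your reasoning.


Step 1: Identify prefix: 'un' (meaning: not/reverse)
Step 2: Identify root: 'happy'
Step 3: Identify suffix(es): 'ness'
Decomposition: un- (prefix: not/reverse) + happy (root) + -ness (suffix: state of)
Total morphemes: 3

3 morphemes (un- (prefix: not/reverse) + happy (root) + -ness (suffix: state of))


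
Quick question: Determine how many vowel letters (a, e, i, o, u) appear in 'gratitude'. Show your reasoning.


Vowels in 'gratitude': a, i, u, e = 4 vowels.

4


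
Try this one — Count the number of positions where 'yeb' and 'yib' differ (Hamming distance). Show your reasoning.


Alignment:
Position 1: 'y' vs 'y' = match
Position 2: 'e' vs 'i' = DIFFER
Position 3: 'b' vs 'b' = match
Total differences: 1

1


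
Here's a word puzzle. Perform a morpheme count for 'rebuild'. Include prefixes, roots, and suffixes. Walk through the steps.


Decomposition: re- (prefix) + build (root) = 2 morpheme(s)

2 morphemes


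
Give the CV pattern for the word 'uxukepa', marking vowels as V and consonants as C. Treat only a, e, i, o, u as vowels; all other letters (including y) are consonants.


Letter mapping: u = V, x = C, u = V, k = C, e = V, p = C, a = V.

VCVCVCV


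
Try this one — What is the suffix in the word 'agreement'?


The word 'agreement' = 'agree' (root) + '-ment' (suffix). The suffix is '-ment'.

ment


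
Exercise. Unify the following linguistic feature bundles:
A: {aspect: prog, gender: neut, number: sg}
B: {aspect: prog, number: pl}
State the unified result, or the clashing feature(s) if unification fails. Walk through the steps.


Compare features:
aspect: A=prog vs B=prog -> unified: prog
gender: A=neut vs B=_ -> unified: neut
number: A=sg vs B=pl -> CLASH
Clash detected on feature 'number' (sg vs pl); unification fails.

CLASH on 'number' (sg vs pl)


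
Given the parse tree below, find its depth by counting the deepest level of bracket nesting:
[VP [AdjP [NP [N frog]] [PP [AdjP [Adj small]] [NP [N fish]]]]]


Count bracket nesting levels:
'[' at pos 0: depth = 1
'[' at pos 4: depth = 2
'[' at pos 10: depth = 3
'[' at pos 14: depth = 4
'[' at pos 24: depth = 3
'[' at pos 28: depth = 4
'[' at pos 34: depth = 5
'[' at pos 47: depth = 4
'[' at pos 51: depth = 5
Maximum depth reached: 5

5


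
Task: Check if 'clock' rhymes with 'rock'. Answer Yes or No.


Rime (stressed vowel + following sounds) of 'clock': -ock = /ɒk/
Rime of 'rock': -ock = /ɒk/
/ɒk/ and /ɒk/ are the same ending sound, so the words rhyme.

Yes


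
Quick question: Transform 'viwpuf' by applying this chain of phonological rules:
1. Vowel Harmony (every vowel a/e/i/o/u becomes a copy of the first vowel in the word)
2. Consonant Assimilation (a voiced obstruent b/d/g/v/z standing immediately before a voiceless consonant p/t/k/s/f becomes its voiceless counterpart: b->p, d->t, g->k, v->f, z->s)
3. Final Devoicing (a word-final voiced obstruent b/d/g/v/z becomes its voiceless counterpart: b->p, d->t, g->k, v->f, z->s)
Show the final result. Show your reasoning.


Starting form: 'viwpuf'
Rule 1: Vowel Harmony: all vowels become 'i' (matching first vowel). 'viwpuf' -> 'viwpif'
Rule 2: Consonant Assimilation: no voiced obstruent (b/d/g/v/z) stands immediately before a voiceless consonant (p/t/k/s/f). No change.
Rule 3: Final Devoicing: final consonant 'f' is not one of the voiced obstruents b/d/g/v/z. No change.
Final form: 'viwpif'

viwpif


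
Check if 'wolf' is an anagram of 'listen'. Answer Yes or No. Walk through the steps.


Sorted letters of 'wolf': 'flow'
Sorted letters of 'listen': 'eilnst'
They do not match.

No


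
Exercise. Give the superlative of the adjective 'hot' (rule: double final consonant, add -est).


Apply superlative formation (double final consonant, add -est): 'hot' -> 'hottest'.

hottest


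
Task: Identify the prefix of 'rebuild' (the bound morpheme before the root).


The word 'rebuild' = 're' (prefix) + 'build' (root). The prefix is 're'.

re


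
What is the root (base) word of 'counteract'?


Remove prefix 'counter' from 'counteract' to get root 'act'.

act


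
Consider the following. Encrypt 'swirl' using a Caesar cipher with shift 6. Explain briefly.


Shift each letter by 6: s -> y, w -> c, i -> o, r -> x, l -> r. Result: 'ycoxr'.

ycoxr


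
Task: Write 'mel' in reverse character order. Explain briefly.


Reverse 'mel' character by character: 'lem'.

lem


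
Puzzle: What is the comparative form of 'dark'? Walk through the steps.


Apply comparative formation (add -er): 'dark' -> 'darker'.

darker


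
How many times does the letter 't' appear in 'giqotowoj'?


Letter 't' in 'giqotowoj': found at position(s) 5 = 1 occurrence(s).

1


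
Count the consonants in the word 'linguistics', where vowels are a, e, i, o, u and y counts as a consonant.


Consonants in 'linguistics': l, n, g, s, t, c, s = 7 consonants.

7


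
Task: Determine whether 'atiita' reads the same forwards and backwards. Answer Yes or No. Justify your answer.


Forward: 'atiita'
Reversed: 'atiita'
They are identical.

Yes


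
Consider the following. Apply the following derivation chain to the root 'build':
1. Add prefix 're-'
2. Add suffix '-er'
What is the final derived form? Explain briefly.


Step 1: Add prefix 're-' to 'build' = 'rebuild'
Step 2: Add suffix '-er' to 'rebuild' = 'rebuilder'

rebuilder


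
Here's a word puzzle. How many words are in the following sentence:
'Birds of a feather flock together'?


Split into words: Birds | of | a | feather | flock | together = 6 words.

6


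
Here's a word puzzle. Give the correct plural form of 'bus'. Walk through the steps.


Apply rule: Add -es (sibilant/fricative ending). 'bus' becomes 'buses'.

buses


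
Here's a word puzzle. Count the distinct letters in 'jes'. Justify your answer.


Unique letters in 'jes': {e, j, s} = 3 distinct letters.

3


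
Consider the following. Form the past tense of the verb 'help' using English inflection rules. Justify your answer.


Apply rule: Add -ed. 'help' becomes 'helped'.

helped


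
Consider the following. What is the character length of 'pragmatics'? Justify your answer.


Spell out 'pragmatics' and number each letter: p(1), r(2), a(3), g(4), m(5), a(6), t(7), i(8), c(9), s(10). Total: 10 letters.

10


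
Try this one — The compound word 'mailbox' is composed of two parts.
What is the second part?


Split 'mailbox' into 'mail' + 'box'. The second part is 'box'.

box


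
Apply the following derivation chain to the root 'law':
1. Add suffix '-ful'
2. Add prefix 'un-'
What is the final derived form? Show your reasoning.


Step 1: Add suffix '-ful' to 'law' = 'lawful'
Step 2: Add prefix 'un-' to 'lawful' = 'unlawful'

unlawful


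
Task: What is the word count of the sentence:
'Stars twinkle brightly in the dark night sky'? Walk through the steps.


Split into words: Stars | twinkle | brightly | in | the | dark | night | sky = 8 words.

8


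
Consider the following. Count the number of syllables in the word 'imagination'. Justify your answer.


Break 'imagination' into syllables: i-mag-i-na-tion -> i | mag | i | na | tion = 5 syllables

5 syllables


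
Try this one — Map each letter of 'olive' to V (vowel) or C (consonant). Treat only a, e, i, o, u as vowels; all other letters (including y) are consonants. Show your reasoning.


Letter mapping: o = V, l = C, i = V, v = C, e = V.

VCVCV


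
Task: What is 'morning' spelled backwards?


Reverse 'morning' character by character: 'gninrom'.

gninrom


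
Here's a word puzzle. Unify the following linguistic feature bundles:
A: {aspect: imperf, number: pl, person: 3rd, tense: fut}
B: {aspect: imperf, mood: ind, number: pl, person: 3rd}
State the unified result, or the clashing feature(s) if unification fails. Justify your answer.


Compare features:
aspect: A=imperf vs B=imperf -> unified: imperf
mood: A=_ vs B=ind -> unified: ind
number: A=pl vs B=pl -> unified: pl
person: A=3rd vs B=3rd -> unified: 3rd
tense: A=fut vs B=_ -> unified: fut
No clashes found.

Unified: {aspect: imperf, mood: ind, number: pl, person: 3rd, tense: fut}


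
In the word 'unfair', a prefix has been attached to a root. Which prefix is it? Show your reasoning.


The word 'unfair' = 'un' (prefix) + 'fair' (root). The prefix is 'un'.

un


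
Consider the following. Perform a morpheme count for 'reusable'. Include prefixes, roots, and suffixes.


Decomposition: re- (prefix) + use (root) + -able (suffix) = 3 morpheme(s)

3 morphemes


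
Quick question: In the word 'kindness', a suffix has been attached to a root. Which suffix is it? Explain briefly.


The word 'kindness' = 'kind' (root) + '-ness' (suffix). The suffix is '-ness'.

ness


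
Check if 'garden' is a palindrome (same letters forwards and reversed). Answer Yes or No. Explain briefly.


Forward: 'garden'
Reversed: 'nedrag'
They differ.

No


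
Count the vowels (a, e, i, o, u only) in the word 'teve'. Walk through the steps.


Vowels in 'teve': e, e = 2 vowels.

2


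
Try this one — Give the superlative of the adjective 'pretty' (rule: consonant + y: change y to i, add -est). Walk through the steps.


Apply superlative formation (consonant + y: change y to i, add -est): 'pretty' -> 'prettiest'.

prettiest


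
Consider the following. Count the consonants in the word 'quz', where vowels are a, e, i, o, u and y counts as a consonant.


Consonants in 'quz': q, z = 2 consonants.

2


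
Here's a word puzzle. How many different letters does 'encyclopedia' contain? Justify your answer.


Unique letters in 'encyclopedia': {a, c, d, e, i, l, n, o, p, y} = 10 distinct letters.

10


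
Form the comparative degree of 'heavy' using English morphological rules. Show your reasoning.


Apply comparative formation (consonant + y: change y to i, add -er): 'heavy' -> 'heavier'.

heavier


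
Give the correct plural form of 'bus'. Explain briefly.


Apply rule: Add -es (sibilant/fricative ending). 'bus' becomes 'buses'.

buses


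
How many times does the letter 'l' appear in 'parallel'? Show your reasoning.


Letter 'l' in 'parallel': found at position(s) 5, 6, 8 = 3 occurrence(s).

3


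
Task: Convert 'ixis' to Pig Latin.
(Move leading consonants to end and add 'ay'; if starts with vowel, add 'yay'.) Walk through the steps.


'ixis' starts with a vowel, so add 'yay': 'ixisyay'.

ixisyay


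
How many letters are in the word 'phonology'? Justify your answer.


Spell out 'phonology' and number each letter: p(1), h(2), o(3), n(4), o(5), l(6), o(7), g(8), y(9). Total: 9 letters.

9


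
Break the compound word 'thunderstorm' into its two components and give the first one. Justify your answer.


Split 'thunderstorm' into 'thunder' + 'storm'. The first part is 'thunder'.

thunder


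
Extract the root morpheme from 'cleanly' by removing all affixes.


Remove suffix '-ly' from 'cleanly' to get root 'clean'.

clean


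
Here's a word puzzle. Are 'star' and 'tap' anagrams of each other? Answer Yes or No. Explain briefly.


Sorted letters of 'star': 'arst'
Sorted letters of 'tap': 'apt'
They do not match.

No


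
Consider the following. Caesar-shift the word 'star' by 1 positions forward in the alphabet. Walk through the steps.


Shift each letter by 1: s -> t, t -> u, a -> b, r -> s. Result: 'tubs'.

tubs


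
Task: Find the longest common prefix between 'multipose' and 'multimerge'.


Compare from the start: 5 characters match: 'multi'. Mismatch at position 6: 'p' vs 'm'.

multi


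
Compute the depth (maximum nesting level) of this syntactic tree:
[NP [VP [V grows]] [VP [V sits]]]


Count bracket nesting levels:
'[' at pos 0: depth = 1
'[' at pos 4: depth = 2
'[' at pos 8: depth = 3
'[' at pos 19: depth = 2
'[' at pos 23: depth = 3
Maximum depth reached: 3

3


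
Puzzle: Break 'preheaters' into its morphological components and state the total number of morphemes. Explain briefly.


Step 1: Identify prefix: 'pre' (meaning: before)
Step 2: Identify root: 'heat'
Step 3: Identify suffix(es): 'er, s'
Decomposition: pre- (prefix: before) + heat (root) + -er (suffix: one who) + -s (plural)
Total morphemes: 4

4 morphemes (pre- (prefix: before) + heat (root) + -er (suffix: one who) + -s (plural))


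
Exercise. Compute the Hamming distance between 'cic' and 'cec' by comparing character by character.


Alignment:
Position 1: 'c' vs 'c' = match
Position 2: 'i' vs 'e' = DIFFER
Position 3: 'c' vs 'c' = match
Total differences: 1

1


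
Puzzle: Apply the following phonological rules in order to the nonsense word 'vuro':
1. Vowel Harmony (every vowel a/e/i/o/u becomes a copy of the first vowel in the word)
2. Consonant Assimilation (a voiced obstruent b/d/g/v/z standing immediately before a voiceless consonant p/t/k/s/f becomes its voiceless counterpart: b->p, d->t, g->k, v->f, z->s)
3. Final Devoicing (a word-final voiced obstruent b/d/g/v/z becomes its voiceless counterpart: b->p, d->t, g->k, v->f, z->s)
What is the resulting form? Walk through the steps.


Starting form: 'vuro'
Rule 1: Vowel Harmony: all vowels become 'u' (matching first vowel). 'vuro' -> 'vuru'
Rule 2: Consonant Assimilation: no voiced obstruent (b/d/g/v/z) stands immediately before a voiceless consonant (p/t/k/s/f). No change.
Rule 3: Final Devoicing: the word ends in the vowel 'u', not a consonant. No change.
Final form: 'vuru'

vuru
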